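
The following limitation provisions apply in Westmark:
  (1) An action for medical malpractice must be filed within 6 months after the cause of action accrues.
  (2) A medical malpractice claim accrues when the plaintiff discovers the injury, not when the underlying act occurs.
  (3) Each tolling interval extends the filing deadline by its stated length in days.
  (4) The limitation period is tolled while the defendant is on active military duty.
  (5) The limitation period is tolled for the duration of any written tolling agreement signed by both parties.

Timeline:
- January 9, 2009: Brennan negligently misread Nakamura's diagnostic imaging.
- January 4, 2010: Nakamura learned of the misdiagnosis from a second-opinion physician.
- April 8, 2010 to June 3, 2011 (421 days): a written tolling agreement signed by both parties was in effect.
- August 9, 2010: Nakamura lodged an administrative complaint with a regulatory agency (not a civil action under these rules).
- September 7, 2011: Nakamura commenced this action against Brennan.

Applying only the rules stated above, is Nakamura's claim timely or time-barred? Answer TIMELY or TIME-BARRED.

TIME-BARRED

The claim did not accrue until Nakamura discovered the injury on January 4, 2010; the January 9, 2009 act date does not start the clock under the stated rule.
Adding the 6 months base period to January 4, 2010 gives a deadline of July 4, 2010, before any tolling.
The period was tolled for 421 days by the written tolling agreement (April 8, 2010 to June 3, 2011), pushing the deadline to August 29, 2011.
The other events in the timeline have no effect on the limitation period under the stated rules.
Nakamura filed on September 7, 2011, after the August 29, 2011 deadline, so the action is time-barred.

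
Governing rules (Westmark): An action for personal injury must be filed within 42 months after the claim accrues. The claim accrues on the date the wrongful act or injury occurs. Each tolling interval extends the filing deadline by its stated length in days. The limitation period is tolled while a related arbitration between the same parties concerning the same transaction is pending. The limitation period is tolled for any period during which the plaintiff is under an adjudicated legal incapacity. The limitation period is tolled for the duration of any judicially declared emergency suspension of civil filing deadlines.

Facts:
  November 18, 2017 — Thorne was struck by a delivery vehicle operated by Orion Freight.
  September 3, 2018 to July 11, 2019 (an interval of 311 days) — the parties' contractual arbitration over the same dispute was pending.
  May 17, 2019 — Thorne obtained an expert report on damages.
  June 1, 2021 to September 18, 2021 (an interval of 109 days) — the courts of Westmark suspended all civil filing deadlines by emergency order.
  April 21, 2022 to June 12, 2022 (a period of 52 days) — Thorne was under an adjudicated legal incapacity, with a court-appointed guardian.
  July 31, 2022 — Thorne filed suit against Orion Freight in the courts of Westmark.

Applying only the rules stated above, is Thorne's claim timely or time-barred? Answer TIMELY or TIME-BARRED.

The claim accrued on November 18, 2017, when the wrongful act occurred.
The untolled deadline — 42 months after November 18, 2017 — is May 18, 2021.
Because the pending related arbitration ran from September 3, 2018 to July 11, 2019, the deadline is extended by 311 days to March 25, 2022.
The period was tolled for 109 days by the emergency suspension of filing deadlines (June 1, 2021 to September 18, 2021), pushing the deadline to July 12, 2022.
Because the plaintiff's legal incapacity ran from April 21, 2022 to June 12, 2022, the deadline is extended by 52 days to September 2, 2022.
The other events in the timeline have no effect on the limitation period under the stated rules.
The July 31, 2022 filing precedes the September 2, 2022 deadline; the claim is timely.

TIMELY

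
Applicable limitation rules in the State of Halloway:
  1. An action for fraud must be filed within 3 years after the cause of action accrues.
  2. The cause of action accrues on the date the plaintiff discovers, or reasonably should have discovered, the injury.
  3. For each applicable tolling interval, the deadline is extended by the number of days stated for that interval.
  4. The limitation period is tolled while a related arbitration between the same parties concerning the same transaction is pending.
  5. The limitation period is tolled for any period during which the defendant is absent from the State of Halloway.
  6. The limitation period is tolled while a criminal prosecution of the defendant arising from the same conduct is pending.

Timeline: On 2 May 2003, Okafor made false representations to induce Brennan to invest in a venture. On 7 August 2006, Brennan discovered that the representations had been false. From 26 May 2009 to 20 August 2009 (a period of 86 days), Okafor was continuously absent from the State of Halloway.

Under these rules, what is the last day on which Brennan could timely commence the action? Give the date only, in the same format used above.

1 November 2009

Accrual is tied to discovery, so the period began on 7 August 2006 rather than on 2 May 2003 when the act occurred.
Adding the 3 years base period to 7 August 2006 gives a deadline of 7 August 2009, before any tolling.
The defendant's absence from the jurisdiction from 26 May 2009 to 20 August 2009 tolled the period for 86 days, extending the deadline to 1 November 2009.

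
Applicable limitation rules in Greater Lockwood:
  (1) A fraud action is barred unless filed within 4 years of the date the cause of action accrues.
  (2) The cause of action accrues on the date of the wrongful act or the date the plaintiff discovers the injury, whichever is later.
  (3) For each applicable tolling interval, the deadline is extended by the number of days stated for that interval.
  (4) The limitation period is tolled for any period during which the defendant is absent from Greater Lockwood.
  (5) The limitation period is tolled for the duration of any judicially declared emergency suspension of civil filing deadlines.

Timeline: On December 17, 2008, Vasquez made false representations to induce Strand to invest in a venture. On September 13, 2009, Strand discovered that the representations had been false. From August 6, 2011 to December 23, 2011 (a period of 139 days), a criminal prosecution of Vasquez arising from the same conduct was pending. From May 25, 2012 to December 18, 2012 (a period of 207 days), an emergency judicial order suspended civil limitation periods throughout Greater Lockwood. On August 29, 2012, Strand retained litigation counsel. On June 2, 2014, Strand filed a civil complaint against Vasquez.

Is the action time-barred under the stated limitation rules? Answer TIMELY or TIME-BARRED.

The claim accrued on September 13, 2009 — the later of the December 17, 2008 act and the September 13, 2009 discovery.
Adding the 4 years base period to September 13, 2009 gives a deadline of September 13, 2013, before any tolling.
Because the emergency suspension of filing deadlines ran from May 25, 2012 to December 18, 2012, the deadline is extended by 207 days to April 8, 2014.
No stated provision tolls the period for a criminal prosecution, so the interval from August 6, 2011 to December 23, 2011 has no effect on the deadline.
The other events in the timeline have no effect on the limitation period under the stated rules.
The June 2, 2014 filing falls after the April 8, 2014 deadline; the claim is time-barred.

TIME-BARRED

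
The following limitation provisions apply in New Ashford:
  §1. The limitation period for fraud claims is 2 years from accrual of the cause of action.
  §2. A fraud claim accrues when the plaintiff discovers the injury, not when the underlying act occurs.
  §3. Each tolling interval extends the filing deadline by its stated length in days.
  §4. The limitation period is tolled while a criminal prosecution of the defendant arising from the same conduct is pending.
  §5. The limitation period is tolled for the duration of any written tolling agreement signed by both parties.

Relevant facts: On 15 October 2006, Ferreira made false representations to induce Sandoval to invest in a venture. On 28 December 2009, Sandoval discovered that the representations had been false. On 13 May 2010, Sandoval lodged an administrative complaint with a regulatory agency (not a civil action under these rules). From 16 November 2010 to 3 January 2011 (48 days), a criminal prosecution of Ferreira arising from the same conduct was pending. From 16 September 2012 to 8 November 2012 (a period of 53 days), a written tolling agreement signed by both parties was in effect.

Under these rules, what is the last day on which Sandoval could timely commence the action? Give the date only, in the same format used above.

Accrual is tied to discovery, so the period began on 28 December 2009 rather than on 15 October 2006 when the act occurred.
The untolled deadline — 2 years after 28 December 2009 — is 28 December 2011.
Because the pending criminal prosecution ran from 16 November 2010 to 3 January 2011, the deadline is extended by 48 days to 14 February 2012.
The written tolling agreement starting 16 September 2012 came too late — the period had run on 14 February 2012 — and so does not extend the deadline.
The other events in the timeline have no effect on the limitation period under the stated rules.

14 February 2012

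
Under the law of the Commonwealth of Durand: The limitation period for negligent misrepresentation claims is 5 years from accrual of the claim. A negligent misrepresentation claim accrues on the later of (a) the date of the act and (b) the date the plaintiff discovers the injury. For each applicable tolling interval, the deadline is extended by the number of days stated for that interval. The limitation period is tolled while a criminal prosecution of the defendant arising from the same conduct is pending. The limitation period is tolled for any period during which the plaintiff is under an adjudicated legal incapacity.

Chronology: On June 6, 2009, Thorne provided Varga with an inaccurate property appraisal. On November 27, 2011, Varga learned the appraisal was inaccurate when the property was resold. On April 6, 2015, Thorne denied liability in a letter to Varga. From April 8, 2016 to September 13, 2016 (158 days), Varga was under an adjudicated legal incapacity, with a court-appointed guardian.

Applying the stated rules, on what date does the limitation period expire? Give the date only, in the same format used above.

May 4, 2017

The claim accrued on November 27, 2011 — the later of the June 6, 2009 act and the November 27, 2011 discovery.
The untolled deadline — 5 years after November 27, 2011 — is November 27, 2016.
Because the plaintiff's legal incapacity ran from April 8, 2016 to September 13, 2016, the deadline is extended by 158 days to May 4, 2017.
None of the other events listed affects the running of the period under the stated rules.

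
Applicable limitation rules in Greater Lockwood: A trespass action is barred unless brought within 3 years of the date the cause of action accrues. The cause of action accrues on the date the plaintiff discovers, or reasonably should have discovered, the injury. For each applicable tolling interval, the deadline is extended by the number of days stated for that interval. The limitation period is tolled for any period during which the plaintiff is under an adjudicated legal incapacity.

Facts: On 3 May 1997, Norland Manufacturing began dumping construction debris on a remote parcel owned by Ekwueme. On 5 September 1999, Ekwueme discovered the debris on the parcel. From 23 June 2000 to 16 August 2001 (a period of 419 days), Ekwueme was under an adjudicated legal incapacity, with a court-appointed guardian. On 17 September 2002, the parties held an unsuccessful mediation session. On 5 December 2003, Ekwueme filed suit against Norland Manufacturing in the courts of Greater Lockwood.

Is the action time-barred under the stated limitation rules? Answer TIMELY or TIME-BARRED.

The claim did not accrue until Ekwueme discovered the injury on 5 September 1999; the 3 May 1997 act date does not start the clock under the stated rule.
The untolled deadline — 3 years after 5 September 1999 — is 5 September 2002.
Because the plaintiff's legal incapacity ran from 23 June 2000 to 16 August 2001, the deadline is extended by 419 days to 29 October 2003.
Nothing else in the chronology tolls or restarts the period.
Filing on 5 December 2003 missed the 29 October 2003 deadline — the action is time-barred.

TIME-BARRED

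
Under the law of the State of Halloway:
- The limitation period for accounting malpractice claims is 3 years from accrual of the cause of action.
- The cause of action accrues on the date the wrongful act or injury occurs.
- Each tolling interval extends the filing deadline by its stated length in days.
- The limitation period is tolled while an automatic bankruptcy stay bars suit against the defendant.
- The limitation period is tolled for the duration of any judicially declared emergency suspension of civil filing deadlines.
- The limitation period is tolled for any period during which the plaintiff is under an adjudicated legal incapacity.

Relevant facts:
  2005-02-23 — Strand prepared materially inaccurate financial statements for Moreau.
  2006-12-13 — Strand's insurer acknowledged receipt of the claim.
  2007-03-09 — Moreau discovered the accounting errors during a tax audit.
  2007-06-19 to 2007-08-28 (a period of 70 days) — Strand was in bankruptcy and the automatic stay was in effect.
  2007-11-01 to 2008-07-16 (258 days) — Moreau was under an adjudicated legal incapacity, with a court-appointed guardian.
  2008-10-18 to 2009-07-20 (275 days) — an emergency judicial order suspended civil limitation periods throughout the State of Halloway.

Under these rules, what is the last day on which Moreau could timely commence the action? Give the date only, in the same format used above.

2009-10-18

Accrual is governed by the date of the act, so the period began to run on 2005-02-23; the later discovery on 2007-03-09 is irrelevant under the stated rule.
Adding the 3 years base period to 2005-02-23 gives a deadline of 2008-02-23, before any tolling.
The automatic bankruptcy stay from 2007-06-19 to 2007-08-28 tolled the period for 70 days, extending the deadline to 2008-05-03.
The period was tolled for 258 days by the plaintiff's legal incapacity (2007-11-01 to 2008-07-16), pushing the deadline to 2009-01-16.
The emergency suspension of filing deadlines from 2008-10-18 to 2009-07-20 tolled the period for 275 days, extending the deadline to 2009-10-18.
None of the other events listed affects the running of the period under the stated rules.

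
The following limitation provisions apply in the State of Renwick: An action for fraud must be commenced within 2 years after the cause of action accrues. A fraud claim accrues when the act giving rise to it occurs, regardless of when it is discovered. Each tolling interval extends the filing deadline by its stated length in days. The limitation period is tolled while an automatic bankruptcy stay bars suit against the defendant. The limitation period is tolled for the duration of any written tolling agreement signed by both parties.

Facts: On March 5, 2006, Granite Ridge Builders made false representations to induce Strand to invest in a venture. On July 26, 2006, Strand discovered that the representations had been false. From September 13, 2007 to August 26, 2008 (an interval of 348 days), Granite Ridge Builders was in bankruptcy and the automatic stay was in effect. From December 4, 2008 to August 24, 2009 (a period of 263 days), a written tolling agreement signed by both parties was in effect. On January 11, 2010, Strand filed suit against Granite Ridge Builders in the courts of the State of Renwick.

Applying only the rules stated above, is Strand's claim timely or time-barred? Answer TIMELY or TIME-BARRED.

TIME-BARRED

Because the rule ties accrual to occurrence, the claim accrued on March 5, 2006, not on the July 26, 2006 discovery date.
The untolled deadline — 2 years after March 5, 2006 — is March 5, 2008.
The period was tolled for 348 days by the automatic bankruptcy stay (September 13, 2007 to August 26, 2008), pushing the deadline to February 16, 2009.
The period was tolled for 263 days by the written tolling agreement (December 4, 2008 to August 24, 2009), pushing the deadline to November 6, 2009.
Strand filed on January 11, 2010, after the November 6, 2009 deadline, so the action is time-barred.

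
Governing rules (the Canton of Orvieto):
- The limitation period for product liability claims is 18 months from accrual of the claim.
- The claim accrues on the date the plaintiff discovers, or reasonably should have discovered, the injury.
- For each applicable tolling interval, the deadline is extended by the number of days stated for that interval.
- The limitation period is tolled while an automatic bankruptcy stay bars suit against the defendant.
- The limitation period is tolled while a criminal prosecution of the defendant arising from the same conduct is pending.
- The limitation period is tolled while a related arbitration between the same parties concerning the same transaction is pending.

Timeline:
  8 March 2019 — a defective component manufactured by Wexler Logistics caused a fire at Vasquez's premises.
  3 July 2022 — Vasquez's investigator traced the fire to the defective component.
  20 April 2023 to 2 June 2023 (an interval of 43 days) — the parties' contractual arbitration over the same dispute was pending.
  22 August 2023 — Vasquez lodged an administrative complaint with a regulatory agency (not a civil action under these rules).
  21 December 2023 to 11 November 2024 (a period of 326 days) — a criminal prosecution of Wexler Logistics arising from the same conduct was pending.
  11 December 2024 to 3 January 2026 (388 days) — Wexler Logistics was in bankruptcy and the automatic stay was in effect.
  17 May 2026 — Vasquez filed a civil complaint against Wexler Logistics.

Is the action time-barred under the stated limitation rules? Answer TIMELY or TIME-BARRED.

Under the discovery rule, the claim accrued on 3 July 2022, when Vasquez discovered the injury — not on the 8 March 2019 date of the underlying act.
18 months from 3 July 2022 is 3 January 2024.
The period was tolled for 43 days by the pending related arbitration (20 April 2023 to 2 June 2023), pushing the deadline to 15 February 2024.
The pending criminal prosecution from 21 December 2023 to 11 November 2024 tolled the period for 326 days, extending the deadline to 6 January 2025.
Because the automatic bankruptcy stay ran from 11 December 2024 to 3 January 2026, the deadline is extended by 388 days to 29 January 2026.
Nothing else in the chronology tolls or restarts the period.
Filing on 17 May 2026 missed the 29 January 2026 deadline — the action is time-barred.

TIME-BARRED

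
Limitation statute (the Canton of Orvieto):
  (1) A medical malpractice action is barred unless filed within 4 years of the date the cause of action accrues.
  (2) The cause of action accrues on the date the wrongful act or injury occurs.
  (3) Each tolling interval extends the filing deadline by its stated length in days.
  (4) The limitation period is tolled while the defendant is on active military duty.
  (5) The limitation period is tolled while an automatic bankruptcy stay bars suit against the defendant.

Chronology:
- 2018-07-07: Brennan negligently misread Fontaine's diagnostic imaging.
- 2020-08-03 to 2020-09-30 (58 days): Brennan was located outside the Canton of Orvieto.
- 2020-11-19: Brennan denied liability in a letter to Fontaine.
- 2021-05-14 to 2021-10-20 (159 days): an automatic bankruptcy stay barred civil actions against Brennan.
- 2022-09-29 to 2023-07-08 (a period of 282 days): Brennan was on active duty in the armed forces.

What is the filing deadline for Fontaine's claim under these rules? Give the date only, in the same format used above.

The claim accrued on 2018-07-07, when the wrongful act occurred.
4 years from 2018-07-07 is 2022-07-07.
Because the automatic bankruptcy stay ran from 2021-05-14 to 2021-10-20, the deadline is extended by 159 days to 2022-12-13.
Because the defendant's active military service ran from 2022-09-29 to 2023-07-08, the deadline is extended by 282 days to 2023-09-21.
The defendant's absence from the jurisdiction from 2020-08-03 to 2020-09-30 does not toll the period, because no stated rule makes the defendant's absence a tolling event.
Nothing else in the chronology tolls or restarts the period.

2023-09-21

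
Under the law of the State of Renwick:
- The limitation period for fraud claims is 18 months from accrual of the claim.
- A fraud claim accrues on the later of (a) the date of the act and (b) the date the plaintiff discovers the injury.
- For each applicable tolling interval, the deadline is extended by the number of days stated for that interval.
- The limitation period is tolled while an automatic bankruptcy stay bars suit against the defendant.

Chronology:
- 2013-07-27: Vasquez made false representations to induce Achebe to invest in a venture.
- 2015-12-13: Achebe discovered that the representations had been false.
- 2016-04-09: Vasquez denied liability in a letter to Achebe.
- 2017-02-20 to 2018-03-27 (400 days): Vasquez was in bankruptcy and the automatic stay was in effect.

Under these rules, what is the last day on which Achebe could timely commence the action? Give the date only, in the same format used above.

Because discovery on 2015-12-13 post-dates the 2013-07-27 act, accrual under the later-of rule falls on 2015-12-13.
Adding the 18 months base period to 2015-12-13 gives a deadline of 2017-06-13, before any tolling.
The period was tolled for 400 days by the automatic bankruptcy stay (2017-02-20 to 2018-03-27), pushing the deadline to 2018-07-18.
None of the other events listed affects the running of the period under the stated rules.

2018-07-18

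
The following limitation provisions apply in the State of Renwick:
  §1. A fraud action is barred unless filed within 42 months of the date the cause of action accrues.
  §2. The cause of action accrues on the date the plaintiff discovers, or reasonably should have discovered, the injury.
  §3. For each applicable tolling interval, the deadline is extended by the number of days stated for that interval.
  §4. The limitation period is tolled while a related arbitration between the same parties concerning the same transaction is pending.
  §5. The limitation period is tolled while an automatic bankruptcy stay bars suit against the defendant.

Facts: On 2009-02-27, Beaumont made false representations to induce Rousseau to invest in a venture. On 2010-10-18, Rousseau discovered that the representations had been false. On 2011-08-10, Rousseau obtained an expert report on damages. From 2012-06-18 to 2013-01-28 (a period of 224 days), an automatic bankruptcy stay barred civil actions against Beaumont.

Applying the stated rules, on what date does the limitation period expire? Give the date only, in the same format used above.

Accrual is tied to discovery, so the period began on 2010-10-18 rather than on 2009-02-27 when the act occurred.
Adding the 42 months base period to 2010-10-18 gives a deadline of 2014-04-18, before any tolling.
The period was tolled for 224 days by the automatic bankruptcy stay (2012-06-18 to 2013-01-28), pushing the deadline to 2014-11-28.
None of the other events listed affects the running of the period under the stated rules.

2014-11-28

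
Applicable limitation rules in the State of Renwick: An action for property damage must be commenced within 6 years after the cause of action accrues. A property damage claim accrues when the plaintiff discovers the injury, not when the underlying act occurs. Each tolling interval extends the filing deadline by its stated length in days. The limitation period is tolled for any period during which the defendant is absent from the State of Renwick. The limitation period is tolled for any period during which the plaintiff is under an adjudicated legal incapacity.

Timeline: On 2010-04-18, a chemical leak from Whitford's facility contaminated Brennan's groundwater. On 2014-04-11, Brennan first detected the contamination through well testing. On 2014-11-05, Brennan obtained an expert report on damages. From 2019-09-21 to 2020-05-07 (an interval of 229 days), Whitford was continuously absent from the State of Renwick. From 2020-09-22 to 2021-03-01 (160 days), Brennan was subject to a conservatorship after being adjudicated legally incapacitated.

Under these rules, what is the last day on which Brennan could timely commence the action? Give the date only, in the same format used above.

The claim did not accrue until Brennan discovered the injury on 2014-04-11; the 2010-04-18 act date does not start the clock under the stated rule.
6 years from 2014-04-11 is 2020-04-11.
The defendant's absence from the jurisdiction from 2019-09-21 to 2020-05-07 tolled the period for 229 days, extending the deadline to 2020-11-26.
The plaintiff's legal incapacity from 2020-09-22 to 2021-03-01 tolled the period for 160 days, extending the deadline to 2021-05-05.
Nothing else in the chronology tolls or restarts the period.

2021-05-05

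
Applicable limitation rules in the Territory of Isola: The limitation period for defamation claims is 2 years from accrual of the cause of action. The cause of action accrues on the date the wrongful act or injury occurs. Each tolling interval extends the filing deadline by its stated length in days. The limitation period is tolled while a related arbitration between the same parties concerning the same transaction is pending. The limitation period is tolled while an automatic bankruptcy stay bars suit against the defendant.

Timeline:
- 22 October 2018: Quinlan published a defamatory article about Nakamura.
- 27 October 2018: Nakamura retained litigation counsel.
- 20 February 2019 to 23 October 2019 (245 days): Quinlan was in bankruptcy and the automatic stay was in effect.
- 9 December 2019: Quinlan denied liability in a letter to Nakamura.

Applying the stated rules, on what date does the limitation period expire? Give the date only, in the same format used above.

24 June 2021

The claim accrued on 22 October 2018, when the wrongful act occurred.
The untolled deadline — 2 years after 22 October 2018 — is 22 October 2020.
Because the automatic bankruptcy stay ran from 20 February 2019 to 23 October 2019, the deadline is extended by 245 days to 24 June 2021.
The other events in the timeline have no effect on the limitation period under the stated rules.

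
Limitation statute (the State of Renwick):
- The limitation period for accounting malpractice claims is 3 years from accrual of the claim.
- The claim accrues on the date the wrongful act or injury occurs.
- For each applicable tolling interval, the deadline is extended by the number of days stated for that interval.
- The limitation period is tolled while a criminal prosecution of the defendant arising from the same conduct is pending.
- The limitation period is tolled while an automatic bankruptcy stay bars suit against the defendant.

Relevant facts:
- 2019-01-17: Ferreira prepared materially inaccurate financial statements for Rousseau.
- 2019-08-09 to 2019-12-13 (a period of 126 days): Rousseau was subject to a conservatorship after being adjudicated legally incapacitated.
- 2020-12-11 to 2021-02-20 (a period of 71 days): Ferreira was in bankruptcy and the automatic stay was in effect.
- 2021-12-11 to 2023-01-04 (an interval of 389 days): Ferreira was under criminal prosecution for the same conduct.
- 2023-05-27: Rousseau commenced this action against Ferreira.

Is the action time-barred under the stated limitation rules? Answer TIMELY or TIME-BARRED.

The limitation period began to run on 2019-01-17.
3 years from 2019-01-17 is 2022-01-17.
Because the automatic bankruptcy stay ran from 2020-12-11 to 2021-02-20, the deadline is extended by 71 days to 2022-03-29.
The pending criminal prosecution from 2021-12-11 to 2023-01-04 tolled the period for 389 days, extending the deadline to 2023-04-22.
Although the plaintiff's incapacity ran from 2019-08-09 to 2019-12-13, the stated rules do not make that a tolling event, so it is disregarded.
Filing on 2023-05-27 missed the 2023-04-22 deadline — the action is time-barred.

TIME-BARRED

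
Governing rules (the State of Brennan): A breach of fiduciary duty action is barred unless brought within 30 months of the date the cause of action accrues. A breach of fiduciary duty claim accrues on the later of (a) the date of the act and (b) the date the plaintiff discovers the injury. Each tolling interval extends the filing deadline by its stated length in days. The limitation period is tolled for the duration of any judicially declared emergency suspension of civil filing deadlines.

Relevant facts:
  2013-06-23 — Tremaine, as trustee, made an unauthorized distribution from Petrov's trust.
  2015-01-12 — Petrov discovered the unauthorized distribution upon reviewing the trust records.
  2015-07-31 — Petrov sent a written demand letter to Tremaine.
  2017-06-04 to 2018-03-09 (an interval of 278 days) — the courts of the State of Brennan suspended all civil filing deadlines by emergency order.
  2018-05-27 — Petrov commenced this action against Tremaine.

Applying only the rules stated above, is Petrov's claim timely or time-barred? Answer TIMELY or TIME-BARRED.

Taking the later of the act (2013-06-23) and discovery (2015-01-12), the claim accrued on 2015-01-12.
30 months from 2015-01-12 is 2017-07-12.
The emergency suspension of filing deadlines from 2017-06-04 to 2018-03-09 tolled the period for 278 days, extending the deadline to 2018-04-16.
None of the other events listed affects the running of the period under the stated rules.
The 2018-05-27 filing falls after the 2018-04-16 deadline; the claim is time-barred.

TIME-BARRED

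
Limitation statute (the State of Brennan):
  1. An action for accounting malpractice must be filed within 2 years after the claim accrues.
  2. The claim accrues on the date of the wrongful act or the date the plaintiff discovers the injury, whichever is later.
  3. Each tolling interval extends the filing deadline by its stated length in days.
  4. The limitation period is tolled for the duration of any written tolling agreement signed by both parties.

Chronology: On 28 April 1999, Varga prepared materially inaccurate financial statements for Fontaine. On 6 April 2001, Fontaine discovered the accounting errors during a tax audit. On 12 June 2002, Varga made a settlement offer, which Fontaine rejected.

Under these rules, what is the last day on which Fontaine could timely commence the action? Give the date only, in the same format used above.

Because discovery on 6 April 2001 post-dates the 28 April 1999 act, accrual under the later-of rule falls on 6 April 2001.
The untolled deadline — 2 years after 6 April 2001 — is 6 April 2003.
None of the other events listed affects the running of the period under the stated rules.

6 April 2003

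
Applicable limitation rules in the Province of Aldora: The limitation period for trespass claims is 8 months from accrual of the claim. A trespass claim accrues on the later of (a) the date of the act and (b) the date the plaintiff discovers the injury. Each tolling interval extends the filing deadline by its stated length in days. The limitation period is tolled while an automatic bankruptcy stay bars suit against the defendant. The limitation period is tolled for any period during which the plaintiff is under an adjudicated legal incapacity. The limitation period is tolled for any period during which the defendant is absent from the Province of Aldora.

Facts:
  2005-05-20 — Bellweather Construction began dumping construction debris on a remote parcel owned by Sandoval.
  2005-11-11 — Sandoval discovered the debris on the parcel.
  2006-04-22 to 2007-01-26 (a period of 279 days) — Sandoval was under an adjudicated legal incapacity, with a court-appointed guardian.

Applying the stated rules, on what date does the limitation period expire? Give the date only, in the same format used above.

Because discovery on 2005-11-11 post-dates the 2005-05-20 act, accrual under the later-of rule falls on 2005-11-11.
The untolled deadline — 8 months after 2005-11-11 — is 2006-07-11.
Because the plaintiff's legal incapacity ran from 2006-04-22 to 2007-01-26, the deadline is extended by 279 days to 2007-04-16.

2007-04-16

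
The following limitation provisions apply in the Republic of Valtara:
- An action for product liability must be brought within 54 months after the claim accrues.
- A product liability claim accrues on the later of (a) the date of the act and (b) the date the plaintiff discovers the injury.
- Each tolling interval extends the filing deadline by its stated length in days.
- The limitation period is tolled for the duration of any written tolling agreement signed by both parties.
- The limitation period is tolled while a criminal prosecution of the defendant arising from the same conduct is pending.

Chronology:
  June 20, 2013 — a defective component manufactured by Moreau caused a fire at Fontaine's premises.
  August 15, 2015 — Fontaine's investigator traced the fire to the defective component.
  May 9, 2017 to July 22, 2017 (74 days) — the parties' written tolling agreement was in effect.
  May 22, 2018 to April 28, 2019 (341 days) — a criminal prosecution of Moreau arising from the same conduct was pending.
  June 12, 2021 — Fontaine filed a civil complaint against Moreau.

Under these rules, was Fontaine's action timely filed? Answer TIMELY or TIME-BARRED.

Because discovery on August 15, 2015 post-dates the June 20, 2013 act, accrual under the later-of rule falls on August 15, 2015.
The untolled deadline — 54 months after August 15, 2015 — is February 15, 2020.
The period was tolled for 74 days by the written tolling agreement (May 9, 2017 to July 22, 2017), pushing the deadline to April 29, 2020.
The pending criminal prosecution from May 22, 2018 to April 28, 2019 tolled the period for 341 days, extending the deadline to April 5, 2021.
The June 12, 2021 filing falls after the April 5, 2021 deadline; the claim is time-barred.

TIME-BARRED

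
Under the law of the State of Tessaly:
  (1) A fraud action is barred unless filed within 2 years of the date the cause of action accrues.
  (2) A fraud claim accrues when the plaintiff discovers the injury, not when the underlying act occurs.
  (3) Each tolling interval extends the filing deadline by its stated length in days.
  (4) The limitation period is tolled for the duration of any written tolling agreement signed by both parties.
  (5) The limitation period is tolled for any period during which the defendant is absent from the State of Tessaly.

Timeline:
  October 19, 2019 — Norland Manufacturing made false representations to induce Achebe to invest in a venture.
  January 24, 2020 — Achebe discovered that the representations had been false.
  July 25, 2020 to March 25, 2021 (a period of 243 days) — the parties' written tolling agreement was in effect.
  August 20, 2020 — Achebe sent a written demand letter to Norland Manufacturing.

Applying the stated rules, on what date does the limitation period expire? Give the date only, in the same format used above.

September 24, 2022

The claim did not accrue until Achebe discovered the injury on January 24, 2020; the October 19, 2019 act date does not start the clock under the stated rule.
The untolled deadline — 2 years after January 24, 2020 — is January 24, 2022.
The period was tolled for 243 days by the written tolling agreement (July 25, 2020 to March 25, 2021), pushing the deadline to September 24, 2022.
Nothing else in the chronology tolls or restarts the period.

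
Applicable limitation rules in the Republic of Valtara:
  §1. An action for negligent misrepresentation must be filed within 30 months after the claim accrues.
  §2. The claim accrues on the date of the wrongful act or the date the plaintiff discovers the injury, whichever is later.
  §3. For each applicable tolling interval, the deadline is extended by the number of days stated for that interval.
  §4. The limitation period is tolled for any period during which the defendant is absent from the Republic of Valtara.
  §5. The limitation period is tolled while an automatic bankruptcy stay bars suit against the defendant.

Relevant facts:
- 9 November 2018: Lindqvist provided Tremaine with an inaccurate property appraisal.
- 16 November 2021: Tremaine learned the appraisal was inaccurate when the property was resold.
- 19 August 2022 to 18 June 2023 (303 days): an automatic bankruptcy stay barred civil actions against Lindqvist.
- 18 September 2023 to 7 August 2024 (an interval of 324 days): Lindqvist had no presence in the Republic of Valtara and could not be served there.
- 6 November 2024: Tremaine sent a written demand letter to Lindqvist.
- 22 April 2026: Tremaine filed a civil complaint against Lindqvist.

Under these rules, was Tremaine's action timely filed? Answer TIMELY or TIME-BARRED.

Because discovery on 16 November 2021 post-dates the 9 November 2018 act, accrual under the later-of rule falls on 16 November 2021.
30 months from 16 November 2021 is 16 May 2024.
Because the automatic bankruptcy stay ran from 19 August 2022 to 18 June 2023, the deadline is extended by 303 days to 15 March 2025.
The defendant's absence from the jurisdiction from 18 September 2023 to 7 August 2024 tolled the period for 324 days, extending the deadline to 2 February 2026.
The other events in the timeline have no effect on the limitation period under the stated rules.
Filing on 22 April 2026 missed the 2 February 2026 deadline — the action is time-barred.

TIME-BARRED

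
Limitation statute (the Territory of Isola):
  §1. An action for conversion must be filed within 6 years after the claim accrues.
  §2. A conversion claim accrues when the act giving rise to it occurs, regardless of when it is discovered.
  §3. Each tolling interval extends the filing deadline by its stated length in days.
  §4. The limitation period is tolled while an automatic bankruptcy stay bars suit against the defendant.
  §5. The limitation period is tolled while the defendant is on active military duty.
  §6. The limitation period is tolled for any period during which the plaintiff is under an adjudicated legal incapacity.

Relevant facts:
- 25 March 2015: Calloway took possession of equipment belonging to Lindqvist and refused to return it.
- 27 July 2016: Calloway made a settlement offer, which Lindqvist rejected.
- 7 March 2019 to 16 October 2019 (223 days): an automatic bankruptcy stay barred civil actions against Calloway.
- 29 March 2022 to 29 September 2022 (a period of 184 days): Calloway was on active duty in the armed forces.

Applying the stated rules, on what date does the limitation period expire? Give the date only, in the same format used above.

The limitation period began to run on 25 March 2015.
6 years from 25 March 2015 is 25 March 2021.
The automatic bankruptcy stay from 7 March 2019 to 16 October 2019 tolled the period for 223 days, extending the deadline to 3 November 2021.
The defendant's active military service starting 29 March 2022 came too late — the period had run on 3 November 2021 — and so does not extend the deadline.
Nothing else in the chronology tolls or restarts the period.

3 November 2021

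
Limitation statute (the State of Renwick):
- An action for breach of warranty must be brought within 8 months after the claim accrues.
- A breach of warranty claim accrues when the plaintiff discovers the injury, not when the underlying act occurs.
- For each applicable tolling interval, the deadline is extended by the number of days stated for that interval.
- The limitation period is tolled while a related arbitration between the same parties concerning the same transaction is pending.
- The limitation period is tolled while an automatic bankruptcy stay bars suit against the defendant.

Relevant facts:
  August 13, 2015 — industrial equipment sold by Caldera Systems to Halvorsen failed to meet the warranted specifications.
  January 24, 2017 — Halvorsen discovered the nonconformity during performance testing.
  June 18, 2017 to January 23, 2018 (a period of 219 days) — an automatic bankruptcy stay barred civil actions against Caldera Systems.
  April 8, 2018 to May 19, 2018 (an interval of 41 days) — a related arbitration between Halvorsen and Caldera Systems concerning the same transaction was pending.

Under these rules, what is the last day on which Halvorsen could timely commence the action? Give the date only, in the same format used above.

June 11, 2018

Under the discovery rule, the claim accrued on January 24, 2017, when Halvorsen discovered the injury — not on the August 13, 2015 date of the underlying act.
Adding the 8 months base period to January 24, 2017 gives a deadline of September 24, 2017, before any tolling.
Because the automatic bankruptcy stay ran from June 18, 2017 to January 23, 2018, the deadline is extended by 219 days to May 1, 2018.
The pending related arbitration from April 8, 2018 to May 19, 2018 tolled the period for 41 days, extending the deadline to June 11, 2018.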